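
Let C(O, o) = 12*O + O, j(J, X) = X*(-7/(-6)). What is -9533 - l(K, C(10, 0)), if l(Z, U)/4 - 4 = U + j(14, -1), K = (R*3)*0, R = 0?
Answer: -30193/3 ≈ -10064.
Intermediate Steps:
j(J, X) = 7*X/6 (j(J, X) = X*(-7*(-⅙)) = X*(7/6) = 7*X/6)
C(O, o) = 13*O
K = 0 (K = (0*3)*0 = 0*0 = 0)
l(Z, U) = 34/3 + 4*U (l(Z, U) = 16 + 4*(U + (7/6)*(-1)) = 16 + 4*(U - 7/6) = 16 + 4*(-7/6 + U) = 16 + (-14/3 + 4*U) = 34/3 + 4*U)
-9533 - l(K, C(10, 0)) = -9533 - (34/3 + 4*(13*10)) = -9533 - (34/3 + 4*130) = -9533 - (34/3 + 520) = -9533 - 1*1594/3 = -9533 - 1594/3 = -30193/3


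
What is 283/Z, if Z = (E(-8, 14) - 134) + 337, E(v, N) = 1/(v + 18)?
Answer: 2830/2031 ≈ 1.3934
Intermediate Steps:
E(v, N) = 1/(18 + v)
Z = 2031/10 (Z = (1/(18 - 8) - 134) + 337 = (1/10 - 134) + 337 = (⅒ - 134) + 337 = -1339/10 + 337 = 2031/10 ≈ 203.10)
283/Z = 283/(2031/10) = 283*(10/2031) = 2830/2031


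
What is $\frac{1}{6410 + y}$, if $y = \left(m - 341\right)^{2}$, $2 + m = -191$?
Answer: $\frac{1}{291566} \approx 3.4298 \cdot 10^{-6}$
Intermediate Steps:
$m = -193$ ($m = -2 - 191 = -193$)
$y = 285156$ ($y = \left(-193 - 341\right)^{2} = \left(-534\right)^{2} = 285156$)
$\frac{1}{6410 + y} = \frac{1}{6410 + 285156} = \frac{1}{291566}$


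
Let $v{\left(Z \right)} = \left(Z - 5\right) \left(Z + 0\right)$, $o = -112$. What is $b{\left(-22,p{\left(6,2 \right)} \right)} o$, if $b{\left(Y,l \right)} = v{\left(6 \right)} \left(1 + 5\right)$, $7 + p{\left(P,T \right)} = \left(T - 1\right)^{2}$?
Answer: $-4032$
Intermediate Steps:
$v{\left(Z \right)} = Z \left(-5 + Z\right)$ ($v{\left(Z \right)} = \left(-5 + Z\right) Z = Z \left(-5 + Z\right)$)
$p{\left(P,T \right)} = -7 + \left(-1 + T\right)^{2}$ ($p{\left(P,T \right)} = -7 + \left(T - 1\right)^{2} = -7 + \left(-1 + T\right)^{2}$)
$b{\left(Y,l \right)} = 36$ ($b{\left(Y,l \right)} = 6 \left(-5 + 6\right) \left(1 + 5\right) = 6 \cdot 1 \cdot 6 = 6 \cdot 6 = 36$)
$b{\left(-22,p{\left(6,2 \right)} \right)} o = 36 \left(-112\right) = -4032$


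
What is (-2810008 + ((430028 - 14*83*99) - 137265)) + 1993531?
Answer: -638752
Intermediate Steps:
(-2810008 + ((430028 - 14*83*99) - 137265)) + 1993531 = (-2810008 + ((430028 - 1162*99) - 137265)) + 1993531 = (-2810008 + ((430028 - 115038) - 137265)) + 1993531 = (-2810008 + (314990 - 137265)) + 1993531 = (-2810008 + 177725) + 1993531 = -2632283 + 1993531 = -638752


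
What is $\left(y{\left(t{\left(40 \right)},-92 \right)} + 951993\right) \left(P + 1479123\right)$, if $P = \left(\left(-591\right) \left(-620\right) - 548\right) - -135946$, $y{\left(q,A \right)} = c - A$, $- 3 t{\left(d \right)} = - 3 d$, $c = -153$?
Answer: $1885721128012$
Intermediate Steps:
$t{\left(d \right)} = d$ ($t{\left(d \right)} = - \frac{\left(-3\right) d}{3} = d$)
$y{\left(q,A \right)} = -153 - A$
$P = 501818$ ($P = \left(366420 - 548\right) + 135946 = 365872 + 135946 = 501818$)
$\left(y{\left(t{\left(40 \right)},-92 \right)} + 951993\right) \left(P + 1479123\right) = \left(\left(-153 - -92\right) + 951993\right) \left(501818 + 1479123\right) = \left(\left(-153 + 92\right) + 951993\right) 1980941 = \left(-61 + 951993\right) 1980941 = 951932 \cdot 1980941 = 1885721128012$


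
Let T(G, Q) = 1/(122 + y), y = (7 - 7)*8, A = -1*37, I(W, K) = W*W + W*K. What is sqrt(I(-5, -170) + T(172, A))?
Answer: sqrt(13023622)/122 ≈ 29.581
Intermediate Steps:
I(W, K) = W**2 + K*W
A = -37
y = 0 (y = 0*8 = 0)
T(G, Q) = 1/122 (T(G, Q) = 1/(122 + 0) = 1/122)
sqrt(I(-5, -170) + T(172, A)) = sqrt(-5*(-170 - 5) + 1/122) = sqrt(-5*(-175) + 1/122) = sqrt(875 + 1/122) = sqrt(106751/122) = sqrt(13023622)/122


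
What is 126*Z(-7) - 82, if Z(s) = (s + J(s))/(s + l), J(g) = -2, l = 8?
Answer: -1216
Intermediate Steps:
Z(s) = (-2 + s)/(8 + s) (Z(s) = (s - 2)/(s + 8) = (-2 + s)/(8 + s))
126*Z(-7) - 82 = 126*((-2 - 7)/(8 - 7)) - 82 = 126*(-9/1) - 82 = 126*(1*(-9)) - 82 = 126*(-9) - 82 = -1134 - 82 = -1216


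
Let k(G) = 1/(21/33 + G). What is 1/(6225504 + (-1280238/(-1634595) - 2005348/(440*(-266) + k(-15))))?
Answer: 113211504835/704800704615081414 ≈ 1.6063e-7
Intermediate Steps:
k(G) = 1/(7/11 + G) (k(G) = 1/(21*(1/33) + G) = 1/(7/11 + G))
1/(6225504 + (-1280238/(-1634595) - 2005348/(440*(-266) + k(-15)))) = 1/(6225504 + (-1280238/(-1634595) - 2005348/(440*(-266) + 11/(7 + 11*(-15))))) = 1/(6225504 + (-1280238*(-1/1634595) - 2005348/(-117040 + 11/(7 - 165)))) = 1/(6225504 + (426746/544865 - 2005348/(-117040 + 11/(-158)))) = 1/(6225504 + (426746/544865 - 2005348/(-117040 + 11*(-1/158)))) = 1/(6225504 + (426746/544865 - 2005348/(-117040 - 11/158))) = 1/(6225504 + (426746/544865 - 2005348/(-18492331/158))) = 1/(6225504 + (426746/544865 - 2005348*(-158/18492331))) = 1/(6225504 + (426746/544865 + 3560056/207779)) = 1/(6225504 + 2028418769574/113211504835) = 1/(704800704615081414/113211504835) = 113211504835/704800704615081414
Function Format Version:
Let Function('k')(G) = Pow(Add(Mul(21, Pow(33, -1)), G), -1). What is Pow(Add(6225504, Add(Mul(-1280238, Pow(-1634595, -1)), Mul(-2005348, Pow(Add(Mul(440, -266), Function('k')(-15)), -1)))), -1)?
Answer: Rational(113211504835, 704800704615081414) ≈ 1.6063e-7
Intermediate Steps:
Function('k')(G) = Pow(Add(Rational(7, 11), G), -1) (Function('k')(G) = Pow(Add(Mul(21, Rational(1, 33)), G), -1) = Pow(Add(Rational(7, 11), G), -1))
Pow(Add(6225504, Add(Mul(-1280238, Pow(-1634595, -1)), Mul(-2005348, Pow(Add(Mul(440, -266), Function('k')(-15)), -1)))), -1) = Pow(Add(6225504, Add(Mul(-1280238, Pow(-1634595, -1)), Mul(-2005348, Pow(Add(Mul(440, -266), Mul(11, Pow(Add(7, Mul(11, -15)), -1))), -1)))), -1) = Pow(Add(6225504, Add(Mul(-1280238, Rational(-1, 1634595)), Mul(-2005348, Pow(Add(-117040, Mul(11, Pow(Add(7, -165), -1))), -1)))), -1) = Pow(Add(6225504, Add(Rational(426746, 544865), Mul(-2005348, Pow(Add(-117040, Mul(11, Pow(-158, -1))), -1)))), -1) = Pow(Add(6225504, Add(Rational(426746, 544865), Mul(-2005348, Pow(Add(-117040, Mul(11, Rational(-1, 158))), -1)))), -1) = Pow(Add(6225504, Add(Rational(426746, 544865), Mul(-2005348, Pow(Add(-117040, Rational(-11, 158)), -1)))), -1) = Pow(Add(6225504, Add(Rational(426746, 544865), Mul(-2005348, Pow(Rational(-18492331, 158), -1)))), -1) = Pow(Add(6225504, Add(Rational(426746, 544865), Mul(-2005348, Rational(-158, 18492331)))), -1) = Pow(Add(6225504, Add(Rational(426746, 544865), Rational(3560056, 207779))), -1) = Pow(Add(6225504, Rational(2028418769574, 113211504835)), -1) = Pow(Rational(704800704615081414, 113211504835), -1) = Rational(113211504835, 704800704615081414)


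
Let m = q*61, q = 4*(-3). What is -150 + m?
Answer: -882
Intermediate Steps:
q = -12
m = -732 (m = -12*61 = -732)
-150 + m = -150 - 732 = -882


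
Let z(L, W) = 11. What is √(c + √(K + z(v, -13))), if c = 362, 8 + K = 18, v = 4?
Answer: √(362 + √21) ≈ 19.146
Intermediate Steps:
K = 10 (K = -8 + 18 = 10)
√(c + √(K + z(v, -13))) = √(362 + √(10 + 11)) = √(362 + √21)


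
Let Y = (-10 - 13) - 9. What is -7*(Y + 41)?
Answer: -63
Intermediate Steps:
Y = -32 (Y = -23 - 9 = -32)
-7*(Y + 41) = -7*(-32 + 41) = -7*9 = -63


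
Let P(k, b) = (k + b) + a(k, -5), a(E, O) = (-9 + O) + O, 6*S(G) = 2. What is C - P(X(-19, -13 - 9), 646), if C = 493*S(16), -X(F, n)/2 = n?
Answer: -1520/3 ≈ -506.67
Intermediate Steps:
S(G) = ⅓ (S(G) = (⅙)*2 = ⅓)
X(F, n) = -2*n
a(E, O) = -9 + 2*O
C = 493/3 (C = 493*(⅓) = 493/3 ≈ 164.33)
P(k, b) = -19 + b + k (P(k, b) = (k + b) + (-9 + 2*(-5)) = (b + k) + (-9 - 10) = (b + k) - 19 = -19 + b + k)
C - P(X(-19, -13 - 9), 646) = 493/3 - (-19 + 646 - 2*(-13 - 9)) = 493/3 - (-19 + 646 - 2*(-22)) = 493/3 - (-19 + 646 + 44) = 493/3 - 1*671 = 493/3 - 671 = -1520/3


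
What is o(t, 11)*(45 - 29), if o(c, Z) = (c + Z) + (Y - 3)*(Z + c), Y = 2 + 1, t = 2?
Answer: 208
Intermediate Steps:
Y = 3
o(c, Z) = Z + c (o(c, Z) = (c + Z) + (3 - 3)*(Z + c) = (Z + c) + 0*(Z + c) = (Z + c) + 0 = Z + c)
o(t, 11)*(45 - 29) = (11 + 2)*(45 - 29) = 13*16 = 208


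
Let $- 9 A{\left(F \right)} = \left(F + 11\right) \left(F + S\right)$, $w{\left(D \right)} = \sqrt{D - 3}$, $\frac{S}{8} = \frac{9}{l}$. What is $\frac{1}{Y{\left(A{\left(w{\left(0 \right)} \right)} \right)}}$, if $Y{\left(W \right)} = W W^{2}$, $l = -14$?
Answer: $\frac{83349 i}{8 \left(882566 \sqrt{3} + 2758455 i\right)} \approx 0.0028896 + 0.0016013 i$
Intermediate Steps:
$S = - \frac{36}{7}$ ($S = 8 \frac{9}{-14} = 8 \cdot 9 \left(- \frac{1}{14}\right) = 8 \left(- \frac{9}{14}\right) = - \frac{36}{7} \approx -5.1429$)
$w{\left(D \right)} = \sqrt{-3 + D}$
$A{\left(F \right)} = - \frac{\left(11 + F\right) \left(- \frac{36}{7} + F\right)}{9}$ ($A{\left(F \right)} = - \frac{\left(F + 11\right) \left(F - \frac{36}{7}\right)}{9} = - \frac{\left(11 + F\right) \left(- \frac{36}{7} + F\right)}{9}$)
$Y{\left(W \right)} = W^{3}$
$\frac{1}{Y{\left(A{\left(w{\left(0 \right)} \right)} \right)}} = \frac{1}{\left(\frac{44}{7} - \frac{41 \sqrt{-3 + 0}}{63} - \frac{\left(\sqrt{-3 + 0}\right)^{2}}{9}\right)^{3}} = \frac{1}{\left(\frac{44}{7} - \frac{41 \sqrt{-3}}{63} - \frac{\left(\sqrt{-3}\right)^{2}}{9}\right)^{3}} = \frac{1}{\left(\frac{44}{7} - \frac{41 i \sqrt{3}}{63} - \frac{\left(i \sqrt{3}\right)^{2}}{9}\right)^{3}} = \frac{1}{\left(\frac{44}{7} - \frac{41 i \sqrt{3}}{63} - - \frac{1}{3}\right)^{3}} = \frac{1}{\left(\frac{44}{7} - \frac{41 i \sqrt{3}}{63} + \frac{1}{3}\right)^{3}} = \frac{1}{\left(\frac{139}{21} - \frac{41 i \sqrt{3}}{63}\right)^{3}}$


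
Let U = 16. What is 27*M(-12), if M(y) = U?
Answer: 432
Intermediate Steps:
M(y) = 16
27*M(-12) = 27*16 = 432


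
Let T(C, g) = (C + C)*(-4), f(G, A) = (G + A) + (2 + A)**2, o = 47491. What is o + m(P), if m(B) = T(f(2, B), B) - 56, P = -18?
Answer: 45515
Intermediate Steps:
f(G, A) = A + G + (2 + A)**2 (f(G, A) = (A + G) + (2 + A)**2 = A + G + (2 + A)**2)
T(C, g) = -8*C (T(C, g) = (2*C)*(-4) = -8*C)
m(B) = -72 - 8*B - 8*(2 + B)**2 (m(B) = -8*(B + 2 + (2 + B)**2) - 56 = -8*(2 + B + (2 + B)**2) - 56 = (-16 - 8*B - 8*(2 + B)**2) - 56 = -72 - 8*B - 8*(2 + B)**2)
o + m(P) = 47491 + (-72 - 8*(-18) - 8*(2 - 18)**2) = 47491 + (-72 + 144 - 8*(-16)**2) = 47491 + (-72 + 144 - 8*256) = 47491 + (-72 + 144 - 2048) = 47491 - 1976 = 45515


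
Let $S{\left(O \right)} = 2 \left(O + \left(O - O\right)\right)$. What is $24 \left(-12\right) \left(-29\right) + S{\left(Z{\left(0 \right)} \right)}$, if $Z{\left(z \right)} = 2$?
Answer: $8356$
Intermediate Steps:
$S{\left(O \right)} = 2 O$ ($S{\left(O \right)} = 2 \left(O + 0\right) = 2 O$)
$24 \left(-12\right) \left(-29\right) + S{\left(Z{\left(0 \right)} \right)} = 24 \left(-12\right) \left(-29\right) + 2 \cdot 2 = \left(-288\right) \left(-29\right) + 4 = 8352 + 4 = 8356$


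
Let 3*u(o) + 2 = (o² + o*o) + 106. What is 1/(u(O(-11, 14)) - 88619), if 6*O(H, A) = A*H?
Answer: -27/2379919 ≈ -1.1345e-5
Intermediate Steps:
O(H, A) = A*H/6 (O(H, A) = (A*H)/6 = A*H/6)
u(o) = 104/3 + 2*o²/3 (u(o) = -⅔ + ((o² + o*o) + 106)/3 = -⅔ + ((o² + o²) + 106)/3 = -⅔ + (2*o² + 106)/3 = -⅔ + (106 + 2*o²)/3 = -⅔ + (106/3 + 2*o²/3) = 104/3 + 2*o²/3)
1/(u(O(-11, 14)) - 88619) = 1/((104/3 + 2*((⅙)*14*(-11))²/3) - 88619) = 1/((104/3 + 2*(-77/3)²/3) - 88619) = 1/((104/3 + (⅔)*(5929/9)) - 88619) = 1/((104/3 + 11858/27) - 88619) = 1/(12794/27 - 88619) = 1/(-2379919/27) = -27/2379919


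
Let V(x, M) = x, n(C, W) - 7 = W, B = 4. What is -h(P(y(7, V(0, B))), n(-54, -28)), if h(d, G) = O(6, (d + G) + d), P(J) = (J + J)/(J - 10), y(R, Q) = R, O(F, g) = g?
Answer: 91/3 ≈ 30.333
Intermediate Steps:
n(C, W) = 7 + W
P(J) = 2*J/(-10 + J) (P(J) = (2*J)/(-10 + J) = 2*J/(-10 + J))
h(d, G) = G + 2*d (h(d, G) = (d + G) + d = (G + d) + d = G + 2*d)
-h(P(y(7, V(0, B))), n(-54, -28)) = -((7 - 28) + 2*(2*7/(-10 + 7))) = -(-21 + 2*(2*7/(-3))) = -(-21 + 2*(2*7*(-1/3))) = -(-21 + 2*(-14/3)) = -(-21 - 28/3) = -1*(-91/3) = 91/3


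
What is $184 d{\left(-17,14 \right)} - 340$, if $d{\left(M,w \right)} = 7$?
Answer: $948$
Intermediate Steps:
$184 d{\left(-17,14 \right)} - 340 = 184 \cdot 7 - 340 = 1288 - 340 = 948$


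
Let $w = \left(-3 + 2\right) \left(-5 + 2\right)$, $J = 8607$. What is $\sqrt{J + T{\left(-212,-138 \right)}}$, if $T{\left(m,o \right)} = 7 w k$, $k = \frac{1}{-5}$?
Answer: $\frac{\sqrt{215070}}{5} \approx 92.751$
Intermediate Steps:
$w = 3$ ($w = \left(-1\right) \left(-3\right) = 3$)
$k = - \frac{1}{5} \approx -0.2$
$T{\left(m,o \right)} = - \frac{21}{5}$ ($T{\left(m,o \right)} = 7 \cdot 3 \left(- \frac{1}{5}\right) = 21 \left(- \frac{1}{5}\right) = - \frac{21}{5}$)
$\sqrt{J + T{\left(-212,-138 \right)}} = \sqrt{8607 - \frac{21}{5}} = \sqrt{\frac{43014}{5}} = \frac{\sqrt{215070}}{5}$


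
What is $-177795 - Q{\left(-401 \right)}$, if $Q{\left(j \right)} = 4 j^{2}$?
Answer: $-820999$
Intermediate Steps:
$-177795 - Q{\left(-401 \right)} = -177795 - 4 \left(-401\right)^{2} = -177795 - 4 \cdot 160801 = -177795 - 643204 = -820999$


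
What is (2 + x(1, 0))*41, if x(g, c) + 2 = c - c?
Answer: 0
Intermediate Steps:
x(g, c) = -2 (x(g, c) = -2 + (c - c) = -2 + 0 = -2)
(2 + x(1, 0))*41 = (2 - 2)*41 = 0*41 = 0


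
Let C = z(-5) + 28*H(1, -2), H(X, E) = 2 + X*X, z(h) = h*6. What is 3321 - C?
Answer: 3267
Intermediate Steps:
z(h) = 6*h
H(X, E) = 2 + X²
C = 54 (C = 6*(-5) + 28*(2 + 1²) = -30 + 28*(2 + 1) = -30 + 28*3 = -30 + 84 = 54)
3321 - C = 3321 - 1*54 = 3321 - 54 = 3267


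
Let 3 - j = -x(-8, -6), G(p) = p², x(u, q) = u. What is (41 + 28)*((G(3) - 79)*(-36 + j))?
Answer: 198030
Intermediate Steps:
j = -5 (j = 3 - (-1)*(-8) = 3 - 1*8 = 3 - 8 = -5)
(41 + 28)*((G(3) - 79)*(-36 + j)) = (41 + 28)*((3² - 79)*(-36 - 5)) = 69*((9 - 79)*(-41)) = 69*(-70*(-41)) = 69*2870 = 198030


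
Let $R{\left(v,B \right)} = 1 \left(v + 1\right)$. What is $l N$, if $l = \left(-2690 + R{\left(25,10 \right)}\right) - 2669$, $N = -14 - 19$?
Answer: $175989$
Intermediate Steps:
$R{\left(v,B \right)} = 1 + v$ ($R{\left(v,B \right)} = 1 \left(1 + v\right) = 1 + v$)
$N = -33$ ($N = -14 - 19 = -33$)
$l = -5333$ ($l = \left(-2690 + \left(1 + 25\right)\right) - 2669 = \left(-2690 + 26\right) - 2669 = -2664 - 2669 = -5333$)
$l N = \left(-5333\right) \left(-33\right) = 175989$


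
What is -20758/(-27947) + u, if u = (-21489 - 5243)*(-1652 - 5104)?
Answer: 5047267122982/27947 ≈ 1.8060e+8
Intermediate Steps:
u = 180601392 (u = -26732*(-6756) = 180601392)
-20758/(-27947) + u = -20758/(-27947) + 180601392 = -20758*(-1/27947) + 180601392 = 20758/27947 + 180601392 = 5047267122982/27947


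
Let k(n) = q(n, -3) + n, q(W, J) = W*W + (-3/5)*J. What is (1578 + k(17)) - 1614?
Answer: 1359/5 ≈ 271.80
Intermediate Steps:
q(W, J) = W² - 3*J/5 (q(W, J) = W² + (-3*⅕)*J = W² - 3*J/5)
k(n) = 9/5 + n + n² (k(n) = (n² - ⅗*(-3)) + n = (n² + 9/5) + n = (9/5 + n²) + n = 9/5 + n + n²)
(1578 + k(17)) - 1614 = (1578 + (9/5 + 17 + 17²)) - 1614 = (1578 + (9/5 + 17 + 289)) - 1614 = (1578 + 1539/5) - 1614 = 9429/5 - 1614 = 1359/5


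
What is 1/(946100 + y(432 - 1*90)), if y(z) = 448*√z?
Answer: 236525/223759142308 - 84*√38/55939785577 ≈ 1.0478e-6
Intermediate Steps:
1/(946100 + y(432 - 1*90)) = 1/(946100 + 448*√(432 - 1*90)) = 1/(946100 + 448*√(432 - 90)) = 1/(946100 + 448*√342) = 1/(946100 + 448*(3*√38)) = 1/(946100 + 1344*√38)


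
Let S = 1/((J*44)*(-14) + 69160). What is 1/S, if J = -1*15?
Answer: 78400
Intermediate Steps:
J = -15
S = 1/78400 (S = 1/(-15*44*(-14) + 69160) = 1/(-660*(-14) + 69160) = 1/(9240 + 69160) = 1/78400 ≈ 1.2755e-5)
1/S = 1/(1/78400) = 78400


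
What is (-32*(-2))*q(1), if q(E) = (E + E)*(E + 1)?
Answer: 256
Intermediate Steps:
q(E) = 2*E*(1 + E) (q(E) = (2*E)*(1 + E) = 2*E*(1 + E))
(-32*(-2))*q(1) = (-32*(-2))*(2*1*(1 + 1)) = 64*(2*1*2) = 64*4 = 256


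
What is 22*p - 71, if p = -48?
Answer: -1127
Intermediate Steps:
22*p - 71 = 22*(-48) - 71 = -1056 - 71 = -1127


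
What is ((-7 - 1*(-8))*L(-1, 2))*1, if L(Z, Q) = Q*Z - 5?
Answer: -7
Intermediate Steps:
L(Z, Q) = -5 + Q*Z
((-7 - 1*(-8))*L(-1, 2))*1 = ((-7 - 1*(-8))*(-5 + 2*(-1)))*1 = ((-7 + 8)*(-5 - 2))*1 = (1*(-7))*1 = -7*1 = -7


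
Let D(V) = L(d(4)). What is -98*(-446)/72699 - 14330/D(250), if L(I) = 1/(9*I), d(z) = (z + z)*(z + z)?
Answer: -600063318212/72699 ≈ -8.2541e+6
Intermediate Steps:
d(z) = 4*z**2 (d(z) = (2*z)*(2*z) = 4*z**2)
L(I) = 1/(9*I)
D(V) = 1/576 (D(V) = 1/(9*((4*4**2))) = 1/(9*((4*16))) = (1/9)/64 = (1/9)*(1/64) = 1/576)
-98*(-446)/72699 - 14330/D(250) = -98*(-446)/72699 - 14330/1/576 = 43708*(1/72699) - 14330*576 = 43708/72699 - 8254080 = -600063318212/72699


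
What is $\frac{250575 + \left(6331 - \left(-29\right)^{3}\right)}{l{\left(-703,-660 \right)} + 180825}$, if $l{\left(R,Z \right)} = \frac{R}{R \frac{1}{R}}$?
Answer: $\frac{281295}{180122} \approx 1.5617$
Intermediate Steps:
$l{\left(R,Z \right)} = R$ ($l{\left(R,Z \right)} = \frac{R}{1} = R 1 = R$)
$\frac{250575 + \left(6331 - \left(-29\right)^{3}\right)}{l{\left(-703,-660 \right)} + 180825} = \frac{250575 + \left(6331 - \left(-29\right)^{3}\right)}{-703 + 180825} = \frac{250575 + \left(6331 - -24389\right)}{180122} = \left(250575 + \left(6331 + 24389\right)\right) \frac{1}{180122} = \left(250575 + 30720\right) \frac{1}{180122} = 281295 \cdot \frac{1}{180122} = \frac{281295}{180122}$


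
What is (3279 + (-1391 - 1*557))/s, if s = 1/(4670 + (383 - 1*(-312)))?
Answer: 7140815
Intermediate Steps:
s = 1/5365 (s = 1/(4670 + (383 + 312)) = 1/(4670 + 695) = 1/5365 ≈ 0.00018639)
(3279 + (-1391 - 1*557))/s = (3279 + (-1391 - 1*557))/(1/5365) = (3279 + (-1391 - 557))*5365 = (3279 - 1948)*5365 = 1331*5365 = 7140815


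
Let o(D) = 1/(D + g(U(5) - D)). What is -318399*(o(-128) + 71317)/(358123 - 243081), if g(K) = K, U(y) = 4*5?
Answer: -454145548059/2300840 ≈ -1.9738e+5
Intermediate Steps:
U(y) = 20
o(D) = 1/20 (o(D) = 1/(D + (20 - D)) = 1/20)
-318399*(o(-128) + 71317)/(358123 - 243081) = -318399*(1/20 + 71317)/(358123 - 243081) = -318399/(115042/(1426341/20)) = -318399/(115042*(20/1426341)) = -318399/2300840/1426341 = -318399*1426341/2300840 = -454145548059/2300840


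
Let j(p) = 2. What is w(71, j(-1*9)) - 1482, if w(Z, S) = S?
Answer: -1480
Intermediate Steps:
w(71, j(-1*9)) - 1482 = 2 - 1482 = -1480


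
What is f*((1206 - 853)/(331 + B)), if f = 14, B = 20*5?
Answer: 4942/431 ≈ 11.466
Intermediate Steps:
B = 100
f*((1206 - 853)/(331 + B)) = 14*((1206 - 853)/(331 + 100)) = 14*(353/431) = 4942/431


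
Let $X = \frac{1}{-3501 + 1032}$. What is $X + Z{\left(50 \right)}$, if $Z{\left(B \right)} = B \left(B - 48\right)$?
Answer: $\frac{246899}{2469} \approx 100.0$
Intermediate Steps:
$Z{\left(B \right)} = B \left(-48 + B\right)$
$X = - \frac{1}{2469}$ ($X = \frac{1}{-2469} = - \frac{1}{2469} \approx -0.00040502$)
$X + Z{\left(50 \right)} = - \frac{1}{2469} + 50 \left(-48 + 50\right) = - \frac{1}{2469} + 50 \cdot 2 = - \frac{1}{2469} + 100 = \frac{246899}{2469}$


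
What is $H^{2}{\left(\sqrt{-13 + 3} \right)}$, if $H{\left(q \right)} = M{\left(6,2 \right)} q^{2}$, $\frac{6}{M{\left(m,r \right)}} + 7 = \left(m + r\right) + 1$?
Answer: $900$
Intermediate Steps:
$M{\left(m,r \right)} = \frac{6}{-6 + m + r}$ ($M{\left(m,r \right)} = \frac{6}{-7 + \left(\left(m + r\right) + 1\right)} = \frac{6}{-7 + \left(1 + m + r\right)} = \frac{6}{-6 + m + r}$)
$H{\left(q \right)} = 3 q^{2}$ ($H{\left(q \right)} = \frac{6}{-6 + 6 + 2} q^{2} = \frac{6}{2} q^{2} = 6 \cdot \frac{1}{2} q^{2} = 3 q^{2}$)
$H^{2}{\left(\sqrt{-13 + 3} \right)} = \left(3 \left(\sqrt{-13 + 3}\right)^{2}\right)^{2} = \left(3 \left(\sqrt{-10}\right)^{2}\right)^{2} = \left(3 \left(i \sqrt{10}\right)^{2}\right)^{2} = \left(3 \left(-10\right)\right)^{2} = \left(-30\right)^{2} = 900$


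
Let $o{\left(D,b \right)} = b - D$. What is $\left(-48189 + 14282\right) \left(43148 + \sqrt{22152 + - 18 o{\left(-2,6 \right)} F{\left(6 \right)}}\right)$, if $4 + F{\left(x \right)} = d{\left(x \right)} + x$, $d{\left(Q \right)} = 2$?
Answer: $-1463019236 - 67814 \sqrt{5394} \approx -1.468 \cdot 10^{9}$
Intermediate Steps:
$F{\left(x \right)} = -2 + x$ ($F{\left(x \right)} = -4 + \left(2 + x\right) = -2 + x$)
$\left(-48189 + 14282\right) \left(43148 + \sqrt{22152 + - 18 o{\left(-2,6 \right)} F{\left(6 \right)}}\right) = \left(-48189 + 14282\right) \left(43148 + \sqrt{22152 + - 18 \left(6 - -2\right) \left(-2 + 6\right)}\right) = - 33907 \left(43148 + \sqrt{22152 + - 18 \left(6 + 2\right) 4}\right) = - 33907 \left(43148 + \sqrt{22152 + \left(-18\right) 8 \cdot 4}\right) = - 33907 \left(43148 + \sqrt{22152 - 576}\right) = - 33907 \left(43148 + \sqrt{21576}\right) = - 33907 \left(43148 + 2 \sqrt{5394}\right) = -1463019236 - 67814 \sqrt{5394}$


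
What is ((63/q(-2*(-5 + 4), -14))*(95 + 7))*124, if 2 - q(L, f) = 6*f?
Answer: 398412/43 ≈ 9265.4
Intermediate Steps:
q(L, f) = 2 - 6*f
((63/q(-2*(-5 + 4), -14))*(95 + 7))*124 = ((63/(2 - 6*(-14)))*(95 + 7))*124 = ((63/(2 + 84))*102)*124 = ((63/86)*102)*124 = (3213/43)*124 = 398412/43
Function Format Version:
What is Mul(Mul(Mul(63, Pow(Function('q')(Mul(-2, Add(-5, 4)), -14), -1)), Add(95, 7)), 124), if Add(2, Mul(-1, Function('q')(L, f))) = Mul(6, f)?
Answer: Rational(398412, 43) ≈ 9265.4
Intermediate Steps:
Function('q')(L, f) = Add(2, Mul(-6, f)) (Function('q')(L, f) = Add(2, Mul(-1, Mul(6, f))) = Add(2, Mul(-6, f)))
Mul(Mul(Mul(63, Pow(Function('q')(Mul(-2, Add(-5, 4)), -14), -1)), Add(95, 7)), 124) = Mul(Mul(Mul(63, Pow(Add(2, Mul(-6, -14)), -1)), Add(95, 7)), 124) = Mul(Mul(Mul(63, Pow(Add(2, 84), -1)), 102), 124) = Mul(Mul(Mul(63, Pow(86, -1)), 102), 124) = Mul(Mul(Mul(63, Rational(1, 86)), 102), 124) = Mul(Mul(Rational(63, 86), 102), 124) = Mul(Rational(3213, 43), 124) = Rational(398412, 43)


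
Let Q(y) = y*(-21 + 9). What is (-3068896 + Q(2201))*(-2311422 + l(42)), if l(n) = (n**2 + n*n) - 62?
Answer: 7143834670448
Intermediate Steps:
Q(y) = -12*y (Q(y) = y*(-12) = -12*y)
l(n) = -62 + 2*n**2 (l(n) = (n**2 + n**2) - 62 = 2*n**2 - 62 = -62 + 2*n**2)
(-3068896 + Q(2201))*(-2311422 + l(42)) = (-3068896 - 12*2201)*(-2311422 + (-62 + 2*42**2)) = (-3068896 - 26412)*(-2311422 + (-62 + 2*1764)) = -3095308*(-2311422 + (-62 + 3528)) = -3095308*(-2311422 + 3466) = -3095308*(-2307956) = 7143834670448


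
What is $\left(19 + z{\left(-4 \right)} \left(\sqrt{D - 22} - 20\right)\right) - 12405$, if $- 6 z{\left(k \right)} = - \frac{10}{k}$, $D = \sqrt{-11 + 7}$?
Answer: $- \frac{37133}{3} - \frac{5 \sqrt{-22 + 2 i}}{12} \approx -12378.0 - 1.9564 i$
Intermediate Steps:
$D = 2 i$ ($D = \sqrt{-4} = 2 i \approx 2.0 i$)
$z{\left(k \right)} = \frac{5}{3 k}$ ($z{\left(k \right)} = - \frac{\left(-10\right) \frac{1}{k}}{6} = \frac{5}{3 k}$)
$\left(19 + z{\left(-4 \right)} \left(\sqrt{D - 22} - 20\right)\right) - 12405 = \left(19 + \frac{5}{3 \left(-4\right)} \left(\sqrt{2 i - 22} - 20\right)\right) - 12405 = \left(19 + \frac{5}{3} \left(- \frac{1}{4}\right) \left(\sqrt{-22 + 2 i} - 20\right)\right) - 12405 = \left(19 - \frac{5 \left(-20 + \sqrt{-22 + 2 i}\right)}{12}\right) - 12405 = \left(19 + \left(\frac{25}{3} - \frac{5 \sqrt{-22 + 2 i}}{12}\right)\right) - 12405 = \left(\frac{82}{3} - \frac{5 \sqrt{-22 + 2 i}}{12}\right) - 12405 = - \frac{37133}{3} - \frac{5 \sqrt{-22 + 2 i}}{12}$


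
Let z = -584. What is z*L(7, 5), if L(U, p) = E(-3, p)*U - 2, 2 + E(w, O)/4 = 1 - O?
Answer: 99280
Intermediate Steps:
E(w, O) = -4 - 4*O (E(w, O) = -8 + 4*(1 - O) = -8 + (4 - 4*O) = -4 - 4*O)
L(U, p) = -2 + U*(-4 - 4*p) (L(U, p) = (-4 - 4*p)*U - 2 = U*(-4 - 4*p) - 2 = -2 + U*(-4 - 4*p))
z*L(7, 5) = -584*(-2 - 4*7*(1 + 5)) = -584*(-2 - 4*7*6) = -584*(-2 - 168) = -584*(-170) = 99280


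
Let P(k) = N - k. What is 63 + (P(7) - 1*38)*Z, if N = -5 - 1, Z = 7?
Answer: -294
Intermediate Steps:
N = -6
P(k) = -6 - k
63 + (P(7) - 1*38)*Z = 63 + ((-6 - 1*7) - 1*38)*7 = 63 + ((-6 - 7) - 38)*7 = 63 + (-13 - 38)*7 = 63 - 51*7 = 63 - 357 = -294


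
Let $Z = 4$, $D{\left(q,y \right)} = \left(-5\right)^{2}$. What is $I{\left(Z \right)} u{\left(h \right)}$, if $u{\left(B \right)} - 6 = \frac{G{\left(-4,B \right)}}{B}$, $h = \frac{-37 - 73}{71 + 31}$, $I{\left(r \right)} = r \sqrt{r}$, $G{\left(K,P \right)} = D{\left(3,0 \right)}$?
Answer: $- \frac{1512}{11} \approx -137.45$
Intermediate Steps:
$D{\left(q,y \right)} = 25$
$G{\left(K,P \right)} = 25$
$I{\left(r \right)} = r^{\frac{3}{2}}$
$h = - \frac{55}{51}$ ($h = - \frac{110}{102} = \left(-110\right) \frac{1}{102} = - \frac{55}{51} \approx -1.0784$)
$u{\left(B \right)} = 6 + \frac{25}{B}$
$I{\left(Z \right)} u{\left(h \right)} = 4^{\frac{3}{2}} \left(6 + \frac{25}{- \frac{55}{51}}\right) = 8 \left(6 + 25 \left(- \frac{51}{55}\right)\right) = 8 \left(6 - \frac{255}{11}\right) = 8 \left(- \frac{189}{11}\right) = - \frac{1512}{11}$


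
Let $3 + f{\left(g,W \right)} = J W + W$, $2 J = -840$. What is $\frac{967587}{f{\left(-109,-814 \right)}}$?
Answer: $\frac{967587}{341063} \approx 2.837$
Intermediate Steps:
$J = -420$ ($J = \frac{1}{2} \left(-840\right) = -420$)
$f{\left(g,W \right)} = -3 - 419 W$ ($f{\left(g,W \right)} = -3 + \left(- 420 W + W\right) = -3 - 419 W$)
$\frac{967587}{f{\left(-109,-814 \right)}} = \frac{967587}{-3 - -341066} = \frac{967587}{-3 + 341066} = \frac{967587}{341063}$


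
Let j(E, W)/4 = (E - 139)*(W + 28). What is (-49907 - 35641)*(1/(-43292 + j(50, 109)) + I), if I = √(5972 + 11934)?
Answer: 7129/7672 - 85548*√17906 ≈ -1.1447e+7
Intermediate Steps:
I = √17906 ≈ 133.81
j(E, W) = 4*(-139 + E)*(28 + W) (j(E, W) = 4*((E - 139)*(W + 28)) = 4*((-139 + E)*(28 + W)) = 4*(-139 + E)*(28 + W))
(-49907 - 35641)*(1/(-43292 + j(50, 109)) + I) = (-49907 - 35641)*(1/(-43292 + (-15568 - 556*109 + 112*50 + 4*50*109)) + √17906) = -85548*(1/(-43292 + (-15568 - 60604 + 5600 + 21800)) + √17906) = -85548*(1/(-43292 - 48772) + √17906) = -85548*(1/(-92064) + √17906) = -85548*(-1/92064 + √17906) = 7129/7672 - 85548*√17906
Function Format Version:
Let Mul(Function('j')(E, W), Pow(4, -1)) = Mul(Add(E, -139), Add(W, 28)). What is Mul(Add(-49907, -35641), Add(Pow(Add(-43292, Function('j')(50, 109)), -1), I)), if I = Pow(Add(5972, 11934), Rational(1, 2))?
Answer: Add(Rational(7129, 7672), Mul(-85548, Pow(17906, Rational(1, 2)))) ≈ -1.1447e+7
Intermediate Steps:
I = Pow(17906, Rational(1, 2)) ≈ 133.81
Function('j')(E, W) = Mul(4, Add(-139, E), Add(28, W)) (Function('j')(E, W) = Mul(4, Mul(Add(E, -139), Add(W, 28))) = Mul(4, Mul(Add(-139, E), Add(28, W))) = Mul(4, Add(-139, E), Add(28, W)))
Mul(Add(-49907, -35641), Add(Pow(Add(-43292, Function('j')(50, 109)), -1), I)) = Mul(Add(-49907, -35641), Add(Pow(Add(-43292, Add(-15568, Mul(-556, 109), Mul(112, 50), Mul(4, 50, 109))), -1), Pow(17906, Rational(1, 2)))) = Mul(-85548, Add(Pow(Add(-43292, Add(-15568, -60604, 5600, 21800)), -1), Pow(17906, Rational(1, 2)))) = Mul(-85548, Add(Pow(Add(-43292, -48772), -1), Pow(17906, Rational(1, 2)))) = Mul(-85548, Add(Pow(-92064, -1), Pow(17906, Rational(1, 2)))) = Mul(-85548, Add(Rational(-1, 92064), Pow(17906, Rational(1, 2)))) = Add(Rational(7129, 7672), Mul(-85548, Pow(17906, Rational(1, 2))))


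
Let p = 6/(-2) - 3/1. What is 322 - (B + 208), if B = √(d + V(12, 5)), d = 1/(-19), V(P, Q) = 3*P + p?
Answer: 114 - √10811/19 ≈ 108.53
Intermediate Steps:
p = -6 (p = 6*(-½) - 3*1 = -3 - 3 = -6)
V(P, Q) = -6 + 3*P (V(P, Q) = 3*P - 6 = -6 + 3*P)
d = -1/19 ≈ -0.052632
B = √10811/19 (B = √(-1/19 + (-6 + 3*12)) = √(-1/19 + (-6 + 36)) = √(-1/19 + 30) = √(569/19) = √10811/19 ≈ 5.4724)
322 - (B + 208) = 322 - (√10811/19 + 208) = 322 - (208 + √10811/19) = 322 + (-208 - √10811/19) = 114 - √10811/19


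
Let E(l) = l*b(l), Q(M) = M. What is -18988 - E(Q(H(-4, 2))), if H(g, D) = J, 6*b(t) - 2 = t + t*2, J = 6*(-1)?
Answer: -19004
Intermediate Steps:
J = -6
b(t) = 1/3 + t/2 (b(t) = 1/3 + (t + t*2)/6 = 1/3 + (t + 2*t)/6 = 1/3 + (3*t)/6 = 1/3 + t/2)
H(g, D) = -6
E(l) = l*(1/3 + l/2)
-18988 - E(Q(H(-4, 2))) = -18988 - (-6)*(2 + 3*(-6))/6 = -18988 - (-6)*(2 - 18)/6 = -18988 - (-6)*(-16)/6 = -18988 - 1*16 = -18988 - 16 = -19004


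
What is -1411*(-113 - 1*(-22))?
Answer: 128401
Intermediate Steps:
-1411*(-113 - 1*(-22)) = -1411*(-113 + 22) = -1411*(-91) = 128401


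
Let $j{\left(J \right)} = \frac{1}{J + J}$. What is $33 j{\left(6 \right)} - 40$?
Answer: $- \frac{149}{4} \approx -37.25$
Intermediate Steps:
$j{\left(J \right)} = \frac{1}{2 J}$
$33 j{\left(6 \right)} - 40 = 33 \frac{1}{2 \cdot 6} - 40 = 33 \cdot \frac{1}{2} \cdot \frac{1}{6} - 40 = 33 \cdot \frac{1}{12} - 40 = \frac{11}{4} - 40 = - \frac{149}{4}$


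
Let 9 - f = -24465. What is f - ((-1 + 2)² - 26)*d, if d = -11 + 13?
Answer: 24524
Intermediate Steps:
f = 24474 (f = 9 - 1*(-24465) = 9 + 24465 = 24474)
d = 2
f - ((-1 + 2)² - 26)*d = 24474 - ((-1 + 2)² - 26)*2 = 24474 - (1² - 26)*2 = 24474 - (1 - 26)*2 = 24474 - (-25)*2 = 24474 - 1*(-50) = 24474 + 50 = 24524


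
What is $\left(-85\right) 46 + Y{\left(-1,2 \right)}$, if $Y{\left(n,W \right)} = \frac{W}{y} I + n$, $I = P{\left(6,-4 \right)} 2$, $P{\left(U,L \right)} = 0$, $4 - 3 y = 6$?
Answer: $-3911$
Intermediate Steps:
$y = - \frac{2}{3}$ ($y = \frac{4}{3} - 2 = - \frac{2}{3} \approx -0.66667$)
$I = 0$ ($I = 0 \cdot 2 = 0$)
$Y{\left(n,W \right)} = n$ ($Y{\left(n,W \right)} = \frac{W}{- \frac{2}{3}} \cdot 0 + n = W \left(- \frac{3}{2}\right) 0 + n = - \frac{3 W}{2} \cdot 0 + n = 0 + n = n$)
$\left(-85\right) 46 + Y{\left(-1,2 \right)} = \left(-85\right) 46 - 1 = -3910 - 1 = -3911$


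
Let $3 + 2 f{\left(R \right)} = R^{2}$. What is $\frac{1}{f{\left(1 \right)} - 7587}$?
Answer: $- \frac{1}{7588} \approx -0.00013179$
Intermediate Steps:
$f{\left(R \right)} = - \frac{3}{2} + \frac{R^{2}}{2}$
$\frac{1}{f{\left(1 \right)} - 7587} = \frac{1}{\left(- \frac{3}{2} + \frac{1^{2}}{2}\right) - 7587} = \frac{1}{\left(- \frac{3}{2} + \frac{1}{2} \cdot 1\right) - 7587} = \frac{1}{\left(- \frac{3}{2} + \frac{1}{2}\right) - 7587} = \frac{1}{-1 - 7587} = \frac{1}{-7588} = - \frac{1}{7588}$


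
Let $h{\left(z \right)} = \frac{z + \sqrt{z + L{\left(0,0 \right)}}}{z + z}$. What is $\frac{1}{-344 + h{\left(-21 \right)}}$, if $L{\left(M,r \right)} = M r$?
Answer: $- \frac{14427}{4955675} + \frac{i \sqrt{21}}{4955675} \approx -0.0029112 + 9.2471 \cdot 10^{-7} i$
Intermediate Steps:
$h{\left(z \right)} = \frac{z + \sqrt{z}}{2 z}$ ($h{\left(z \right)} = \frac{z + \sqrt{z + 0 \cdot 0}}{z + z} = \frac{z + \sqrt{z + 0}}{2 z} = \left(z + \sqrt{z}\right) \frac{1}{2 z} = \frac{z + \sqrt{z}}{2 z}$)
$\frac{1}{-344 + h{\left(-21 \right)}} = \frac{1}{-344 + \frac{-21 + \sqrt{-21}}{2 \left(-21\right)}} = \frac{1}{-344 + \frac{1}{2} \left(- \frac{1}{21}\right) \left(-21 + i \sqrt{21}\right)} = \frac{1}{-344 + \left(\frac{1}{2} - \frac{i \sqrt{21}}{42}\right)} = \frac{1}{- \frac{687}{2} - \frac{i \sqrt{21}}{42}}$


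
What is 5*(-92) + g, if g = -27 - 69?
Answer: -556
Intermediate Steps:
g = -96
5*(-92) + g = 5*(-92) - 96 = -460 - 96 = -556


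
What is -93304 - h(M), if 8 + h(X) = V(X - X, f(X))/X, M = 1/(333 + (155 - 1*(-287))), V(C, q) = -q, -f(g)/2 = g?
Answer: -93298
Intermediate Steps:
f(g) = -2*g
M = 1/775 (M = 1/(333 + (155 + 287)) = 1/(333 + 442) = 1/775 ≈ 0.0012903)
h(X) = -6 (h(X) = -8 + (-(-2)*X)/X = -8 + (2*X)/X = -8 + 2 = -6)
-93304 - h(M) = -93304 - 1*(-6) = -93304 + 6 = -93298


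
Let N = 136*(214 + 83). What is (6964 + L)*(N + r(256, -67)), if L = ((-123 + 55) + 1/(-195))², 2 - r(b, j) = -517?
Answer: 462252571829/975 ≈ 4.7411e+8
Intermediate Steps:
N = 40392 (N = 136*297 = 40392)
r(b, j) = 519 (r(b, j) = 2 - 1*(-517) = 2 + 517 = 519)
L = 175854121/38025 (L = (-68 - 1/195)² = (-13261/195)² = 175854121/38025 ≈ 4624.7)
(6964 + L)*(N + r(256, -67)) = (6964 + 175854121/38025)*(40392 + 519) = (440660221/38025)*40911 = 462252571829/975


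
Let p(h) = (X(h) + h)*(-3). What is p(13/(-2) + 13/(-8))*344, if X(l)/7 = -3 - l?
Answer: -28638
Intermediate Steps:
X(l) = -21 - 7*l (X(l) = 7*(-3 - l) = -21 - 7*l)
p(h) = 63 + 18*h (p(h) = ((-21 - 7*h) + h)*(-3) = (-21 - 6*h)*(-3) = 63 + 18*h)
p(13/(-2) + 13/(-8))*344 = (63 + 18*(13/(-2) + 13/(-8)))*344 = (63 + 18*(13*(-½) + 13*(-⅛)))*344 = (63 + 18*(-13/2 - 13/8))*344 = (63 + 18*(-65/8))*344 = (63 - 585/4)*344 = -333/4*344 = -28638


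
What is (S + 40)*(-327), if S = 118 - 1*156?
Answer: -654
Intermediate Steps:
S = -38 (S = 118 - 156 = -38)
(S + 40)*(-327) = (-38 + 40)*(-327) = 2*(-327) = -654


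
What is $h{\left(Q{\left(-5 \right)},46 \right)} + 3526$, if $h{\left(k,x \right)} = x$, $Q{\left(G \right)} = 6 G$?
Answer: $3572$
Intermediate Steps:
$h{\left(Q{\left(-5 \right)},46 \right)} + 3526 = 46 + 3526 = 3572$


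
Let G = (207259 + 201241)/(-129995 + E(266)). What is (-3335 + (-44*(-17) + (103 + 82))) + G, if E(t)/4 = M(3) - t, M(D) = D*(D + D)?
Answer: -315039274/130987 ≈ -2405.1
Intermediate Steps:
M(D) = 2*D² (M(D) = D*(2*D) = 2*D²)
E(t) = 72 - 4*t (E(t) = 4*(2*3² - t) = 4*(2*9 - t) = 4*(18 - t) = 72 - 4*t)
G = -408500/130987 (G = (207259 + 201241)/(-129995 + (72 - 4*266)) = 408500/(-129995 + (72 - 1064)) = 408500/(-129995 - 992) = 408500/(-130987) = 408500*(-1/130987) = -408500/130987 ≈ -3.1186)
(-3335 + (-44*(-17) + (103 + 82))) + G = (-3335 + (-44*(-17) + (103 + 82))) - 408500/130987 = (-3335 + (748 + 185)) - 408500/130987 = (-3335 + 933) - 408500/130987 = -2402 - 408500/130987 = -315039274/130987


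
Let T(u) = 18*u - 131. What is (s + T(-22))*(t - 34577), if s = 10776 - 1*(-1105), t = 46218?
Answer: 132171914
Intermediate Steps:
T(u) = -131 + 18*u
s = 11881 (s = 10776 + 1105 = 11881)
(s + T(-22))*(t - 34577) = (11881 + (-131 + 18*(-22)))*(46218 - 34577) = (11881 + (-131 - 396))*11641 = (11881 - 527)*11641 = 11354*11641 = 132171914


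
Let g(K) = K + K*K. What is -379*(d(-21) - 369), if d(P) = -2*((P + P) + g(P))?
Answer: 426375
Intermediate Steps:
g(K) = K + K²
d(P) = -4*P - 2*P*(1 + P) (d(P) = -2*((P + P) + P*(1 + P)) = -2*(2*P + P*(1 + P)) = -4*P - 2*P*(1 + P))
-379*(d(-21) - 369) = -379*(2*(-21)*(-3 - 1*(-21)) - 369) = -379*(2*(-21)*(-3 + 21) - 369) = -379*(2*(-21)*18 - 369) = -379*(-756 - 369) = -379*(-1125) = 426375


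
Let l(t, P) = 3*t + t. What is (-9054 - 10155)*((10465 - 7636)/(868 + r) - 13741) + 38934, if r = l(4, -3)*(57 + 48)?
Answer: 672591675783/2548 ≈ 2.6397e+8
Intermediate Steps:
l(t, P) = 4*t
r = 1680 (r = (4*4)*(57 + 48) = 16*105 = 1680)
(-9054 - 10155)*((10465 - 7636)/(868 + r) - 13741) + 38934 = (-9054 - 10155)*((10465 - 7636)/(868 + 1680) - 13741) + 38934 = -19209*(2829/2548 - 13741) + 38934 = -19209*(-35009239/2548) + 38934 = 672492471951/2548 + 38934 = 672591675783/2548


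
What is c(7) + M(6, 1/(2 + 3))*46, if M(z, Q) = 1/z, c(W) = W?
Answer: 44/3 ≈ 14.667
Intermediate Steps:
c(7) + M(6, 1/(2 + 3))*46 = 7 + 46/6 = 7 + (1/6)*46 = 7 + 23/3 = 44/3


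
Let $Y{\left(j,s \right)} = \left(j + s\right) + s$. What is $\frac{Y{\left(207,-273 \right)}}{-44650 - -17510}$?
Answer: $\frac{339}{27140} \approx 0.012491$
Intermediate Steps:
$Y{\left(j,s \right)} = j + 2 s$
$\frac{Y{\left(207,-273 \right)}}{-44650 - -17510} = \frac{207 + 2 \left(-273\right)}{-44650 - -17510} = \frac{207 - 546}{-44650 + 17510} = - \frac{339}{-27140} = \left(-339\right) \left(- \frac{1}{27140}\right) = \frac{339}{27140}$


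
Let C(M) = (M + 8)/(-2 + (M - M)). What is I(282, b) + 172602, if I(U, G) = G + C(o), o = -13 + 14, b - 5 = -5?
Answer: 345195/2 ≈ 1.7260e+5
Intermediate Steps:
b = 0 (b = 5 - 5 = 0)
o = 1
C(M) = -4 - M/2 (C(M) = (8 + M)/(-2 + 0) = (8 + M)/(-2) = (8 + M)*(-1/2) = -4 - M/2)
I(U, G) = -9/2 + G (I(U, G) = G + (-4 - 1/2*1) = G + (-4 - 1/2) = G - 9/2 = -9/2 + G)
I(282, b) + 172602 = (-9/2 + 0) + 172602 = -9/2 + 172602 = 345195/2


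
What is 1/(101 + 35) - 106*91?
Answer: -1311855/136 ≈ -9646.0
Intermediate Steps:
1/(101 + 35) - 106*91 = 1/136 - 9646 = -1311855/136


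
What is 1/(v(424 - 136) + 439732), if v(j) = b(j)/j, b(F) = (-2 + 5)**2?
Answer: 32/14071425 ≈ 2.2741e-6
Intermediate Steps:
b(F) = 9 (b(F) = 3**2 = 9)
v(j) = 9/j
1/(v(424 - 136) + 439732) = 1/(9/(424 - 136) + 439732) = 1/(9/288 + 439732) = 1/(9*(1/288) + 439732) = 1/(1/32 + 439732) = 1/(14071425/32) = 32/14071425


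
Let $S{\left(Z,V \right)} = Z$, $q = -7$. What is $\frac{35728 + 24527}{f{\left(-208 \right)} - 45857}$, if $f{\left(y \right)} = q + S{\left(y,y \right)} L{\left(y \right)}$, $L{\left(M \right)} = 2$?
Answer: $- \frac{927}{712} \approx -1.302$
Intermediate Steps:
$f{\left(y \right)} = -7 + 2 y$ ($f{\left(y \right)} = -7 + y 2 = -7 + 2 y$)
$\frac{35728 + 24527}{f{\left(-208 \right)} - 45857} = \frac{35728 + 24527}{\left(-7 + 2 \left(-208\right)\right) - 45857} = \frac{60255}{\left(-7 - 416\right) - 45857} = \frac{60255}{-423 - 45857} = \frac{60255}{-46280} = 60255 \left(- \frac{1}{46280}\right) = - \frac{927}{712}$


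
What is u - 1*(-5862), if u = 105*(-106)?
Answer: -5268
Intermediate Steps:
u = -11130
u - 1*(-5862) = -11130 - 1*(-5862) = -11130 + 5862 = -5268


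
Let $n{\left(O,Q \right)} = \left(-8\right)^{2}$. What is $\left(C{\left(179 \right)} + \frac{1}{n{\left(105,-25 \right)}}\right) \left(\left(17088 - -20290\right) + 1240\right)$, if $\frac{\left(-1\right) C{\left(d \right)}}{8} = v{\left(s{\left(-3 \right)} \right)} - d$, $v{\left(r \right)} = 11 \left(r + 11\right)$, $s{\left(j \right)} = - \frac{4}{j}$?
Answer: $\frac{1285264967}{96} \approx 1.3388 \cdot 10^{7}$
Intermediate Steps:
$n{\left(O,Q \right)} = 64$
$v{\left(r \right)} = 121 + 11 r$ ($v{\left(r \right)} = 11 \left(11 + r\right) = 121 + 11 r$)
$C{\left(d \right)} = - \frac{3256}{3} + 8 d$ ($C{\left(d \right)} = - 8 \left(\left(121 + 11 \left(- \frac{4}{-3}\right)\right) - d\right) = - 8 \left(\left(121 + 11 \left(\left(-4\right) \left(- \frac{1}{3}\right)\right)\right) - d\right) = - 8 \left(\left(121 + 11 \cdot \frac{4}{3}\right) - d\right) = - 8 \left(\left(121 + \frac{44}{3}\right) - d\right) = - 8 \left(\frac{407}{3} - d\right) = - \frac{3256}{3} + 8 d$)
$\left(C{\left(179 \right)} + \frac{1}{n{\left(105,-25 \right)}}\right) \left(\left(17088 - -20290\right) + 1240\right) = \left(\left(- \frac{3256}{3} + 8 \cdot 179\right) + \frac{1}{64}\right) \left(\left(17088 - -20290\right) + 1240\right) = \left(\left(- \frac{3256}{3} + 1432\right) + \frac{1}{64}\right) \left(\left(17088 + 20290\right) + 1240\right) = \left(\frac{1040}{3} + \frac{1}{64}\right) \left(37378 + 1240\right) = \frac{66563}{192} \cdot 38618 = \frac{1285264967}{96}$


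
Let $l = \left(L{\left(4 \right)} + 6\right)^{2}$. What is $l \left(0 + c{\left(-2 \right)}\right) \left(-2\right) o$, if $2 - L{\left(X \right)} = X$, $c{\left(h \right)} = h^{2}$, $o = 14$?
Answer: $-1792$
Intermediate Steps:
$L{\left(X \right)} = 2 - X$
$l = 16$ ($l = \left(\left(2 - 4\right) + 6\right)^{2} = \left(-2 + 6\right)^{2} = 4^{2} = 16$)
$l \left(0 + c{\left(-2 \right)}\right) \left(-2\right) o = 16 \left(0 + \left(-2\right)^{2}\right) \left(-2\right) 14 = 16 \left(0 + 4\right) \left(-2\right) 14 = 16 \cdot 4 \left(-2\right) 14 = 16 \left(-8\right) 14 = \left(-128\right) 14 = -1792$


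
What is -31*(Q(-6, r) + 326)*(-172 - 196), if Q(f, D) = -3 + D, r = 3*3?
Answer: 3787456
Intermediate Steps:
r = 9
-31*(Q(-6, r) + 326)*(-172 - 196) = -31*((-3 + 9) + 326)*(-172 - 196) = -31*(6 + 326)*(-368) = -10292*(-368) = -31*(-122176) = 3787456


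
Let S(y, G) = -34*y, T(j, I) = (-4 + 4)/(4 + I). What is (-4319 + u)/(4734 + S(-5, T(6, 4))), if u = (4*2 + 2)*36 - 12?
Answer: -3971/4904 ≈ -0.80975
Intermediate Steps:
T(j, I) = 0 (T(j, I) = 0/(4 + I) = 0)
u = 348 (u = (8 + 2)*36 - 12 = 10*36 - 12 = 360 - 12 = 348)
(-4319 + u)/(4734 + S(-5, T(6, 4))) = (-4319 + 348)/(4734 - 34*(-5)) = -3971/(4734 + 170) = -3971/4904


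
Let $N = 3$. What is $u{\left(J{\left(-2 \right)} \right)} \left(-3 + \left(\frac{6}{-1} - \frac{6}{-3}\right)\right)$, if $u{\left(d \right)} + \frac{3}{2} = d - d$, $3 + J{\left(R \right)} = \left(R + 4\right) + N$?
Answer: $\frac{21}{2} \approx 10.5$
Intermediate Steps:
$J{\left(R \right)} = 4 + R$ ($J{\left(R \right)} = -3 + \left(\left(R + 4\right) + 3\right) = -3 + \left(\left(4 + R\right) + 3\right) = -3 + \left(7 + R\right) = 4 + R$)
$u{\left(d \right)} = - \frac{3}{2}$ ($u{\left(d \right)} = - \frac{3}{2} + \left(d - d\right) = - \frac{3}{2} + 0 = - \frac{3}{2}$)
$u{\left(J{\left(-2 \right)} \right)} \left(-3 + \left(\frac{6}{-1} - \frac{6}{-3}\right)\right) = - \frac{3 \left(-3 + \left(\frac{6}{-1} - \frac{6}{-3}\right)\right)}{2} = - \frac{3 \left(-3 + \left(6 \left(-1\right) - -2\right)\right)}{2} = - \frac{3 \left(-3 + \left(-6 + 2\right)\right)}{2} = - \frac{3 \left(-3 - 4\right)}{2} = \left(- \frac{3}{2}\right) \left(-7\right) = \frac{21}{2}$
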